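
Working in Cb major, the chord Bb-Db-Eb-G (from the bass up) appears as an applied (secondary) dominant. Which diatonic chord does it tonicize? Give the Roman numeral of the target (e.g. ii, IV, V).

vi

The chord is a dominant seventh chord on Eb.
A dominant resolves down a perfect fifth: Eb → Ab. In Cb major, Ab is scale degree 6, i.e. vi.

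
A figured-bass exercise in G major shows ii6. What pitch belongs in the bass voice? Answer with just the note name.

ii in G major has root A; the chord is A-C-E.
The figure 6 means first inversion — the third is in the bass.

C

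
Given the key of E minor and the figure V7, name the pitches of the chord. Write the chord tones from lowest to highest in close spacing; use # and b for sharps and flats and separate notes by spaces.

In E minor, the fifth degree is B. The dominant is major (leading tone raised), so V is a dominant seventh chord.
That chord is spelled B-D#-F#-A.

B D# F# A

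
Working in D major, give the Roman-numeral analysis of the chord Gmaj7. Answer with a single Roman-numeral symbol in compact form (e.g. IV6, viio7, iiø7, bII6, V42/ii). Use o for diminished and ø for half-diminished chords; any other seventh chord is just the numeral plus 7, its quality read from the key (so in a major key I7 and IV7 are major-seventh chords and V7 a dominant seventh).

IV7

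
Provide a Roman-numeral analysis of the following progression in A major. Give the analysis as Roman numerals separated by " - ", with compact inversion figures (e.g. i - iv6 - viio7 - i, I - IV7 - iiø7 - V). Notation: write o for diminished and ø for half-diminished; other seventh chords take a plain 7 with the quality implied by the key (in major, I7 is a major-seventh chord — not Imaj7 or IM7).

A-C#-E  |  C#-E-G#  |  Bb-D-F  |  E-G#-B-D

A-C#-E: root A is the tonic; major triad there is I.
C#-E-G#: root C# is the mediant; minor triad there is iii.
Bb-D-F is non-diatonic — a major triad on the lowered supertonic (Bb): the Neapolitan chord, bII.
E-G#-B-D: dominant seventh chord on E = scale degree 5 → V7.

I - iii - bII - V7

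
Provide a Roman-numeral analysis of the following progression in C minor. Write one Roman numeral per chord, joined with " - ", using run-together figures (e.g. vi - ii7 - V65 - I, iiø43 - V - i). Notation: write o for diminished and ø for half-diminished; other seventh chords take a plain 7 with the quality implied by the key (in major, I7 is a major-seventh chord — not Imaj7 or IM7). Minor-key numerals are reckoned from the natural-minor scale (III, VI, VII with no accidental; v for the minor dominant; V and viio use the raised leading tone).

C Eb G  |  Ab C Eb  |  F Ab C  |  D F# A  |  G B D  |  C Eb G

C-Eb-G has root C, degree 1 in C minor, so i.
Ab-C-Eb has root Ab, degree 6 in C minor, so VI.
F-Ab-C has root F, degree 4 in C minor, so iv.
D-F#-A: a major triad on D, the applied dominant of V → V/V.
G-B-D has root G, degree 5 in C minor, so V.
C-Eb-G: root C is the tonic; minor triad there is i.

i - VI - iv - V/V - V - i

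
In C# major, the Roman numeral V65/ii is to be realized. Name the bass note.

C##

The applied chord V65/ii is rooted on A#: A#-C##-E#-G#.
The figure 65 means first inversion — the third is in the bass.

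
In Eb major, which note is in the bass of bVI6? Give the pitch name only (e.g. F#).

Eb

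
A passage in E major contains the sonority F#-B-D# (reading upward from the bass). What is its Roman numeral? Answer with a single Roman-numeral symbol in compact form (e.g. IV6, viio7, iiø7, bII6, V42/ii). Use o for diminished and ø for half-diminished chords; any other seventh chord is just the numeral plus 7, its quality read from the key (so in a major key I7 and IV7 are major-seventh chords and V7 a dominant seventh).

Stacked in thirds the chord is B-D#-F#: a major triad on B.
B is scale degree 5 in E major, and a major triad on that degree is written V.
With F# in the bass the chord is in second inversion, so the figured bass is 64.

V64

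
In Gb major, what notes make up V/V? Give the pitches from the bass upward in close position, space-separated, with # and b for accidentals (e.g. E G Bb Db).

The slash means an applied dominant: we want the dominant of V. In Gb major, V is Db major, and its dominant is built on Ab.
Building a major triad on Ab gives Ab-C-Eb.

Ab C Eb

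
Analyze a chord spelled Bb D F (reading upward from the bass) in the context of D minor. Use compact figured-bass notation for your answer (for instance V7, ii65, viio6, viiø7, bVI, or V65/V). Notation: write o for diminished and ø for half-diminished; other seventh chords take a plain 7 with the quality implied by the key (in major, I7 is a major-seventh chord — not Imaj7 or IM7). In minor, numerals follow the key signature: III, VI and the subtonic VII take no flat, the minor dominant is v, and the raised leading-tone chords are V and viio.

The pitches Bb-D-F form a major triad rooted on Bb.
In D minor, Bb is the submediant; the diatonic major triad there is VI.

VI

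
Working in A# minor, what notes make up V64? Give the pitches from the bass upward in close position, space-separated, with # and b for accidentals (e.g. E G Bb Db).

In A# minor, the dominant is E#. The dominant is major (leading tone raised), so V is a major triad.
Stacking thirds from E# gives E#-G##-B#.
The figured bass 64 indicates second inversion, placing the fifth (B#) in the bass: B#-E#-G##.

B# E# G##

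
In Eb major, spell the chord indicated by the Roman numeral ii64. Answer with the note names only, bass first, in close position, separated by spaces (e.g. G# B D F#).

The numeral's case and figure indicate a minor triad. In Eb major its root, the supertonic, is F.
Stacking thirds from F gives F-Ab-C.
The figured bass 64 indicates second inversion, placing the fifth (C) in the bass: C-F-Ab.

C F Ab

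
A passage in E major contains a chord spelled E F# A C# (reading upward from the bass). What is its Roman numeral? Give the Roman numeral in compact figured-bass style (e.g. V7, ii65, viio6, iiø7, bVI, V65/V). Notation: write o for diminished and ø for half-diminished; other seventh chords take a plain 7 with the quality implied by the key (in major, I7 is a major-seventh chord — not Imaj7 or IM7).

ii42

The pitches F#-A-C#-E form a minor seventh chord rooted on F#.
In E major, F# is the supertonic; the diatonic minor seventh chord there is ii7.
With E in the bass the chord is in third inversion, so the figured bass is 42.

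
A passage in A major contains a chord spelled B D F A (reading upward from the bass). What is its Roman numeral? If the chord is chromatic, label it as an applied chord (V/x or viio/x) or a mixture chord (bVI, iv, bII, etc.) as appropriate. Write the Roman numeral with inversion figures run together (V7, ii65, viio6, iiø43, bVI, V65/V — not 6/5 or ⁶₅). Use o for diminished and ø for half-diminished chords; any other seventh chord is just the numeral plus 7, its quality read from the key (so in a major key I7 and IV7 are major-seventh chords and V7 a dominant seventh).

iiø7

Stacked in thirds the chord is B-D-F-A: a half-diminished seventh chord on B.
B is the second degree of A major. This is the half-diminished supertonic seventh, borrowed from the parallel minor.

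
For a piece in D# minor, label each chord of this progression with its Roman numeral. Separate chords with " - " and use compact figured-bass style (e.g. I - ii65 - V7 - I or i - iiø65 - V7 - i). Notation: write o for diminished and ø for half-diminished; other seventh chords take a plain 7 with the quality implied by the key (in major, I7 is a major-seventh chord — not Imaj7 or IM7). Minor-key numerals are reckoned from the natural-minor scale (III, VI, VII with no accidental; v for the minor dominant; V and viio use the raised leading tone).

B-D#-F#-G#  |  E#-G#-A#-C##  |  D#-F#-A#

B-D#-F#-G# has root G#, degree 4 in D# minor, so iv65.
E#-G#-A#-C##: dominant seventh chord on A# = scale degree 5 → V43.
D#-F#-A#: minor triad on D# = scale degree 1 → i.

iv65 - V43 - i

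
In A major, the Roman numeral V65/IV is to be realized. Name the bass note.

The applied chord V65/IV is rooted on A: A-C#-E-G.
The figure 65 means first inversion — the third is in the bass.

C#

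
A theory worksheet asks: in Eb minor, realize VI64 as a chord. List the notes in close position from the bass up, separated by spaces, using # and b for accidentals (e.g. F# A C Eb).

Gb Cb Eb

In Eb minor, scale degree 6 is Cb, and the diatonic chord built there is a major triad.
That chord is spelled Cb-Eb-Gb.
The figured bass 64 indicates second inversion, placing the fifth (Gb) in the bass: Gb-Cb-Eb.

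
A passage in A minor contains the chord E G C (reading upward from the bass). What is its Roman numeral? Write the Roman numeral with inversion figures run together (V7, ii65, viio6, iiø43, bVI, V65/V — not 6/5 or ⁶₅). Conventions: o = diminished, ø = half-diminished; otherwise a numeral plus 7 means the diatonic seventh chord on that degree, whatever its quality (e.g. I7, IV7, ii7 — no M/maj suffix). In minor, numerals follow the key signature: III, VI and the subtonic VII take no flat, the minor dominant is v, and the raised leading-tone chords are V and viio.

III6

The pitches C-E-G form a major triad rooted on C.
In A minor, C is the mediant; the diatonic major triad there is III.
With E in the bass the chord is in first inversion, so the figured bass is 6.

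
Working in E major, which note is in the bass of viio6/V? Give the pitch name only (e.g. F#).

The applied chord viio6/V is rooted on A#: A#-C#-E.
The figure 6 means first inversion — the third is in the bass.

C#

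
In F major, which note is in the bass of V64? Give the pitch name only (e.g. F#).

G

V in F major has root C; the chord is C-E-G.
The figure 64 means second inversion — the fifth is in the bass.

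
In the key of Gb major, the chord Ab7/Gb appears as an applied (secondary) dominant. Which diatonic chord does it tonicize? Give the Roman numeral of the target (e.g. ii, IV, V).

V

The chord is a dominant seventh chord on Ab.
A dominant resolves down a perfect fifth: Ab → Db. In Gb major, Db is scale degree 5, i.e. V.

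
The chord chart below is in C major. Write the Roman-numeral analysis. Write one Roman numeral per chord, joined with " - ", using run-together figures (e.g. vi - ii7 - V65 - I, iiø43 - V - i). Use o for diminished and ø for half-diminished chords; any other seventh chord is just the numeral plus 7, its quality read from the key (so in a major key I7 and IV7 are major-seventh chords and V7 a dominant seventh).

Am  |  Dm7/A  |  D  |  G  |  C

Am has root A, degree 6 in C major, so vi.
Dm7/A: root D is the supertonic; minor seventh chord there is ii43.
D: chromatic; D is V of V, so V/V.
G: root G is the dominant; major triad there is V.
C: major triad on C = scale degree 1 → I.

vi - ii43 - V/V - V - I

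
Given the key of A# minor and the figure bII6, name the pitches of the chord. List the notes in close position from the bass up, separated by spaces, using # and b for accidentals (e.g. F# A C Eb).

D# F# B

Scale degree 2 in A# minor is B#; lowering it a half step gives B. bII6 is the Neapolitan sixth — a major triad on the lowered second degree, here in its customary first inversion.
So the chord is B-D#-F#.
The figured bass 6 indicates first inversion, placing the third (D#) in the bass: D#-F#-B.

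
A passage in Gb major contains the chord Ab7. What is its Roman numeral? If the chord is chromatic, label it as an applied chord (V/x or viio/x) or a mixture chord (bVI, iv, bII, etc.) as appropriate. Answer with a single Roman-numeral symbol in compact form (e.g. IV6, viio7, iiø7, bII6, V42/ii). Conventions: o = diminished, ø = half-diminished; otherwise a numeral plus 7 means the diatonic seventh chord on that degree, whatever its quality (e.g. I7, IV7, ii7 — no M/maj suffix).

Stacked in thirds the chord is Ab-C-Eb-Gb: a dominant seventh chord on Ab.
Ab is not a diatonic chord root with this quality in Gb major, but it lies a perfect fifth above Db (V), so the chord functions as an applied dominant of V.

V7/V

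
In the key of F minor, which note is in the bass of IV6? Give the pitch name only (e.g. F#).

IV in F minor has root Bb; the chord is Bb-D-F.
The figure 6 means first inversion — the third is in the bass.

D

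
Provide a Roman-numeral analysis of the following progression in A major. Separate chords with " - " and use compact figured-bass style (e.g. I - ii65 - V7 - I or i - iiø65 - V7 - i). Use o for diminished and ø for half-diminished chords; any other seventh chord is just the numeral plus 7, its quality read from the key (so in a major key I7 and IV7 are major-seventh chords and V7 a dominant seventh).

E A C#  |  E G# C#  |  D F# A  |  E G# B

E-A-C# has root A, degree 1 in A major, so I64.
E-G#-C# has root C#, degree 3 in A major, so iii6.
D-F#-A: major triad on D = scale degree 4 → IV.
E-G#-B has root E, degree 5 in A major, so V.

I64 - iii6 - IV - V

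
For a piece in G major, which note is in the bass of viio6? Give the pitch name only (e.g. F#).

A

viio in G major has root F#; the chord is F#-A-C.
The figure 6 means first inversion — the third is in the bass.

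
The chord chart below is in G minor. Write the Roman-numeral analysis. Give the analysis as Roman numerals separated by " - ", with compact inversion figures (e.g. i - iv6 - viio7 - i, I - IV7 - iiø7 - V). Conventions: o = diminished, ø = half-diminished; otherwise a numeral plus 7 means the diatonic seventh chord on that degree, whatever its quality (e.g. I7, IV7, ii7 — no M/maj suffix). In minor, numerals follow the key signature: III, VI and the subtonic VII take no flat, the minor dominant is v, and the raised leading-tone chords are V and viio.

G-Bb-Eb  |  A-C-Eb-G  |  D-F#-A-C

G-Bb-Eb: root Eb is the submediant; major triad there is VI6.
A-C-Eb-G: half-diminished seventh chord on A = scale degree 2 → iiø7.
D-F#-A-C: dominant seventh chord on D = scale degree 5 → V7.

VI6 - iiø7 - V7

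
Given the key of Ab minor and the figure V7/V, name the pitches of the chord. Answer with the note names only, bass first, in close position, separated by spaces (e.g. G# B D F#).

V7/V is a secondary dominant — the dominant seventh of V. V in Ab minor is Eb, so the applied chord's root is Bb, a perfect fifth above.
Building a dominant seventh chord on Bb gives Bb-D-F-Ab.

Bb D F Ab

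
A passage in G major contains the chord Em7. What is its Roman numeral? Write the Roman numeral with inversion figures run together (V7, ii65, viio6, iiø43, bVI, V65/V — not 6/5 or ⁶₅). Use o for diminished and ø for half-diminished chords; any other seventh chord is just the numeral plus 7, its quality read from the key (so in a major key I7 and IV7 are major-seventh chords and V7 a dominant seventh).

vi7

Stacked in thirds the chord is E-G-B-D: a minor seventh chord on E.
E is scale degree 6 in G major, and a minor seventh chord on that degree is written vi7.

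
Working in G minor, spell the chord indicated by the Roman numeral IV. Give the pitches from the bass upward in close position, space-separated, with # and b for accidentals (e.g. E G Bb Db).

C E G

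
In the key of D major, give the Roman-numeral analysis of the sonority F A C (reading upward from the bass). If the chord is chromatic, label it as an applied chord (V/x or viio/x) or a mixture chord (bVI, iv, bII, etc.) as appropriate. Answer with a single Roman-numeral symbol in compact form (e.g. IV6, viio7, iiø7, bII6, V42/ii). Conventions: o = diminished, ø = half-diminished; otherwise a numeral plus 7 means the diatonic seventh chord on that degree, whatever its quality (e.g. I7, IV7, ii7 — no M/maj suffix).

The pitches F-A-C form a major triad rooted on F.
F is the lowered third degree of D major (diatonic 3 would be F#). This is a major triad on the lowered third degree, borrowed from the parallel minor.

bIII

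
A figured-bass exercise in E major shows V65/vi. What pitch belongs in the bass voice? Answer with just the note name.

The applied chord V65/vi is rooted on G#: G#-B#-D#-F#.
The figure 65 means first inversion — the third is in the bass.

B#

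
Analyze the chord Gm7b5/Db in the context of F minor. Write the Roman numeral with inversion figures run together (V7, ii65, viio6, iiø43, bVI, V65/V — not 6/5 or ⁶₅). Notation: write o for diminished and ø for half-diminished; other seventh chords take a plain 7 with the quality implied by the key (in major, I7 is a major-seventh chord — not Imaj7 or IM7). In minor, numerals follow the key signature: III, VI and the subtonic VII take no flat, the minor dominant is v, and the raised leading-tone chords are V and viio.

iiø43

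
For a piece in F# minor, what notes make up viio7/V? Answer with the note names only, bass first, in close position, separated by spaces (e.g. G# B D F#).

B# D# F# A

viio7/V is a secondary leading-tone chord. The target V is C# in F# minor; the applied chord is rooted a semitone below, on B#.
Building a fully diminished seventh chord on B# gives B#-D#-F#-A.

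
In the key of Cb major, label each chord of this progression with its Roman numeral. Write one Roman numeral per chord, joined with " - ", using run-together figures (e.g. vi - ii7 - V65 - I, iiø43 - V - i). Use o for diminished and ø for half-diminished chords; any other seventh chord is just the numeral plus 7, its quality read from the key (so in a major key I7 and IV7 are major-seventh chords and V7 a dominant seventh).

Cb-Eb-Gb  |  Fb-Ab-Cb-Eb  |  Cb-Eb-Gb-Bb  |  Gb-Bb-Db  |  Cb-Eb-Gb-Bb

Cb-Eb-Gb: root Cb is the tonic; major triad there is I.
Fb-Ab-Cb-Eb: root Fb is the subdominant; major seventh chord there is IV7.
Cb-Eb-Gb-Bb: root Cb is the tonic; major seventh chord there is I7.
Gb-Bb-Db has root Gb, degree 5 in Cb major, so V.
Cb-Eb-Gb-Bb: root Cb is the tonic; major seventh chord there is I7.

I - IV7 - I7 - V - I7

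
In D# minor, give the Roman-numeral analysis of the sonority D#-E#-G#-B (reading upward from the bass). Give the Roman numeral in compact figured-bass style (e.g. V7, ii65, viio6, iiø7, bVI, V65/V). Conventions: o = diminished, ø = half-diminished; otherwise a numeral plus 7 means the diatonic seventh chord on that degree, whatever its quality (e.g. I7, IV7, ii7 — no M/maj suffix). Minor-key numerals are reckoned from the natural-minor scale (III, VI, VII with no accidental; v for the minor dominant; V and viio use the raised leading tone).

The pitches E#-G#-B-D# form a half-diminished seventh chord rooted on E#.
In D# minor, E# is the supertonic; the diatonic half-diminished seventh chord there is iiø7.
With D# in the bass the chord is in third inversion, so the figured bass is 42.

iiø42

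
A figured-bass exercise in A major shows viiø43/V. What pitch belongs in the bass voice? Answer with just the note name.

The applied chord viiø43/V is rooted on D#: D#-F#-A-C#.
The figure 43 means second inversion — the fifth is in the bass.

A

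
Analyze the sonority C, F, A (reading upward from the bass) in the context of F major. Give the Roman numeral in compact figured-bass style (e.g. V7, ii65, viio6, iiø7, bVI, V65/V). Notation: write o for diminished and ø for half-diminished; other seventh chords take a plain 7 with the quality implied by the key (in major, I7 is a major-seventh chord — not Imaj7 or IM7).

The pitches F-A-C form a major triad rooted on F.
F is scale degree 1 in F major, and a major triad on that degree is written I.
With C in the bass the chord is in second inversion, so the figured bass is 64.

I64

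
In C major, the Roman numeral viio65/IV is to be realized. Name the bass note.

G

The applied chord viio65/IV is rooted on E: E-G-Bb-Db.
The figure 65 means first inversion — the third is in the bass.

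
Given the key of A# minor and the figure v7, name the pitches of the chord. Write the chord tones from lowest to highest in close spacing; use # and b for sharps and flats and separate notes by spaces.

The numeral's case and figure indicate a minor seventh chord. In A# minor its root, the fifth degree, is E#.
That chord is spelled E#-G#-B#-D#.

E# G# B# D#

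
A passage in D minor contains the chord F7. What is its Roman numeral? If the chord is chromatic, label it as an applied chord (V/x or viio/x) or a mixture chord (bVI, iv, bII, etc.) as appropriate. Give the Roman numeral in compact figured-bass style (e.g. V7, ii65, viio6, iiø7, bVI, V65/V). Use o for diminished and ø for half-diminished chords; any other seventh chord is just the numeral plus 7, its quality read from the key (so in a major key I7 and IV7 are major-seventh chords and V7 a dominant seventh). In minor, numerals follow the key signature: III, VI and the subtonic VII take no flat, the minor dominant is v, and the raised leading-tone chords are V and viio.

Stacked in thirds the chord is F-A-C-Eb: a dominant seventh chord on F.
F is not a diatonic chord root with this quality in D minor, but it lies a perfect fifth above Bb (VI), so the chord functions as an applied dominant of VI.

V7/VI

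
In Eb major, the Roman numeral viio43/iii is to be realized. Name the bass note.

C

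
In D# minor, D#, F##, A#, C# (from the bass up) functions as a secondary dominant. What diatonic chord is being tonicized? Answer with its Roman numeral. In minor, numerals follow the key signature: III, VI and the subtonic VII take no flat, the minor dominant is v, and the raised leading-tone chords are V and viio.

iv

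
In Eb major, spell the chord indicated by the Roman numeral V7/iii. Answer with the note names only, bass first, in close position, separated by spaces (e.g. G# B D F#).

D F# A C

The slash means an applied dominant: we want the dominant of iii. In Eb major, iii is G minor, and its dominant is built on D.
Building a dominant seventh chord on D gives D-F#-A-C.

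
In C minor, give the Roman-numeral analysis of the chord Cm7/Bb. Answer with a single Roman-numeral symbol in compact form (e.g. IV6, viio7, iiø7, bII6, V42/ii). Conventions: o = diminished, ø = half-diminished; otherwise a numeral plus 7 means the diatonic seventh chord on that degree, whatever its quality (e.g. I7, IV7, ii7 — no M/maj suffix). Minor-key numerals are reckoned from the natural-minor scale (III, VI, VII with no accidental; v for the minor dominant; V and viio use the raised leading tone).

Stacked in thirds the chord is C-Eb-G-Bb: a minor seventh chord on C.
In C minor, C is the tonic; the diatonic minor seventh chord there is i7.
With Bb in the bass the chord is in third inversion, so the figured bass is 42.

i42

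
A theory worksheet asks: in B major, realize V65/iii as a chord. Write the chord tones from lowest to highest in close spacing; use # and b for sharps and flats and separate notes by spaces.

The slash means an applied dominant: we want the dominant of iii. In B major, iii is D# minor, and its dominant is built on A#.
Building a dominant seventh chord on A# gives A#-C##-E#-G#.
The figured bass 65 indicates first inversion, placing the third (C##) in the bass: C##-E#-G#-A#.

C## E# G# A#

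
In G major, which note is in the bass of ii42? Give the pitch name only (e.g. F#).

G

ii in G major has root A; the chord is A-C-E-G.
The figure 42 means third inversion — the seventh is in the bass.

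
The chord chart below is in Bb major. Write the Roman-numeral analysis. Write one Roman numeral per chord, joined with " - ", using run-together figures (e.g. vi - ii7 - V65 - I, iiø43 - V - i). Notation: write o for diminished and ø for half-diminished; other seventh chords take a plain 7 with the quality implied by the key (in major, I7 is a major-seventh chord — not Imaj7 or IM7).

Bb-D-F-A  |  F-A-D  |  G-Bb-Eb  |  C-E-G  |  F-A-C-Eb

Bb-D-F-A: major seventh chord on Bb = scale degree 1 → I7.
F-A-D: root D is the mediant; minor triad there is iii6.
G-Bb-Eb: major triad on Eb = scale degree 4 → IV6.
C-E-G is the secondary dominant of V (major triad on C): V/V.
F-A-C-Eb: root F is the dominant; dominant seventh chord there is V7.

I7 - iii6 - IV6 - V/V - V7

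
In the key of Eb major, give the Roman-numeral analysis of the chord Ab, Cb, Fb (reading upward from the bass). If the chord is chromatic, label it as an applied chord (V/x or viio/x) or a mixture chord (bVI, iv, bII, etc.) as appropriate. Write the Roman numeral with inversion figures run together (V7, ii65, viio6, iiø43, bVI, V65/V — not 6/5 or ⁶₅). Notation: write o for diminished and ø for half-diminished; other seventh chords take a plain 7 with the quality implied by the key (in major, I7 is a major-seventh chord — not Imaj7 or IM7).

Stacked in thirds the chord is Fb-Ab-Cb: a major triad on Fb.
Fb is the lowered second degree of Eb major (diatonic 2 would be F). This is the Neapolitan sixth — a major triad on the lowered second degree, here in its customary first inversion.
With Ab in the bass the chord is in first inversion, so the figured bass is 6.

bII6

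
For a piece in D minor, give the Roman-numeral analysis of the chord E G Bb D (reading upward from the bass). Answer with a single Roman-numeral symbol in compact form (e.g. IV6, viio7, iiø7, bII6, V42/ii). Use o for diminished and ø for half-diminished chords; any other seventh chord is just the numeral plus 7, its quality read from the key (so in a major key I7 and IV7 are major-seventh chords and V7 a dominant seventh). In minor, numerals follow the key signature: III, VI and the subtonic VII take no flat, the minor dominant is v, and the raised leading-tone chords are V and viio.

iiø7

The pitches E-G-Bb-D form a half-diminished seventh chord rooted on E.
In D minor, E is the supertonic; the diatonic half-diminished seventh chord there is iiø7.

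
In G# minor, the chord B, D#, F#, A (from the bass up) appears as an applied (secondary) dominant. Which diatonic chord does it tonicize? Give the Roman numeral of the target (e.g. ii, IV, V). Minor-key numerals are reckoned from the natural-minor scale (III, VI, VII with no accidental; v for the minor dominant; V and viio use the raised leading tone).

VI

The chord is a dominant seventh chord on B.
A dominant resolves down a perfect fifth: B → E. In G# minor, E is scale degree 6, i.e. VI.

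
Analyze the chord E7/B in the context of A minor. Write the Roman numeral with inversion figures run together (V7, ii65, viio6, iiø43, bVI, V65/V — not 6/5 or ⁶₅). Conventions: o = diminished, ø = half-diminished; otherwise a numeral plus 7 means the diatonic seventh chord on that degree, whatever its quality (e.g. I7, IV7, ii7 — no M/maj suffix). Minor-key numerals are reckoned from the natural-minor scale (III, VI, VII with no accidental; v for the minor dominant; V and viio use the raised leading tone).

V43

Stacked in thirds the chord is E-G#-B-D: a dominant seventh chord on E.
E is scale degree 5 in A minor, and a dominant seventh chord on that degree is written V7.
With B in the bass the chord is in second inversion, so the figured bass is 43.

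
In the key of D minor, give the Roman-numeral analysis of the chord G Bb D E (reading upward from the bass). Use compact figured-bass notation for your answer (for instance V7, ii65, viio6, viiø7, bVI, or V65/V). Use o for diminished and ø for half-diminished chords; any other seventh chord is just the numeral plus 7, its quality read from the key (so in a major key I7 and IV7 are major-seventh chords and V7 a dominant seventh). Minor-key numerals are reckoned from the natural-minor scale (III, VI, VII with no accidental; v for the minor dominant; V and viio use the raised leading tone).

iiø65

The pitches E-G-Bb-D form a half-diminished seventh chord rooted on E.
E is scale degree 2 in D minor, and a half-diminished seventh chord on that degree is written iiø7.
With G in the bass the chord is in first inversion, so the figured bass is 65.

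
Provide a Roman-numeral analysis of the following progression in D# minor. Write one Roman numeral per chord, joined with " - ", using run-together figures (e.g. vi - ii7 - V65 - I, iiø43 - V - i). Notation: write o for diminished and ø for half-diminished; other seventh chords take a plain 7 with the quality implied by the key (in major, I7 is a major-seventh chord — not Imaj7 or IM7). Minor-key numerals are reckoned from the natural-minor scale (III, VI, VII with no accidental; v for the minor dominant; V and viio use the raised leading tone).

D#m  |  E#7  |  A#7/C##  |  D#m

D#m has root D#, degree 1 in D# minor, so i.
E#7: a dominant seventh chord on E#, the applied dominant of V → V7/V.
A#7/C##: root A# is the dominant; dominant seventh chord there is V65.
D#m has root D#, degree 1 in D# minor, so i.

i - V7/V - V65 - i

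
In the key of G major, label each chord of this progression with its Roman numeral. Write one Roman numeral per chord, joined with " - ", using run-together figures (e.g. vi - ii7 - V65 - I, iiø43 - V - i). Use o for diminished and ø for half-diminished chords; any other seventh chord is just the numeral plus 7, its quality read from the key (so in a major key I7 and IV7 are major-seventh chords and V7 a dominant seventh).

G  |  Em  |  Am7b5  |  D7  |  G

I - vi - iiø7 - V7 - I

G has root G, degree 1 in G major, so I.
Em: root E is the submediant; minor triad there is vi.
Am7b5 is non-diatonic — iiø7, a mixture chord from G minor.
D7: dominant seventh chord on D = scale degree 5 → V7.
G has root G, degree 1 in G major, so I.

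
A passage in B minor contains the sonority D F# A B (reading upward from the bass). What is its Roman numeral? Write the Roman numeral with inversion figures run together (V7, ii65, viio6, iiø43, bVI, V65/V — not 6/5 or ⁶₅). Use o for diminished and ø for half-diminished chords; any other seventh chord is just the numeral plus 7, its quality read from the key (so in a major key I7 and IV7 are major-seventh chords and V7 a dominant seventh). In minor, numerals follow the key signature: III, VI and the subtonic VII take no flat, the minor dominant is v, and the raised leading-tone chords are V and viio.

Stacked in thirds the chord is B-D-F#-A: a minor seventh chord on B.
In B minor, B is the tonic; the diatonic minor seventh chord there is i7.
With D in the bass the chord is in first inversion, so the figured bass is 65.

i65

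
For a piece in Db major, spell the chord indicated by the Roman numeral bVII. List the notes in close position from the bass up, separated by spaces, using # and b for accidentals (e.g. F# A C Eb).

bVII is a major triad on the lowered seventh degree (the subtonic), borrowed from the parallel minor. In Db major that root is Cb.
So the chord is Cb-Eb-Gb.

Cb Eb Gb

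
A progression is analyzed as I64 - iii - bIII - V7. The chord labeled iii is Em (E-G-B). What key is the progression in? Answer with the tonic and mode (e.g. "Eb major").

C major

The chord Em is a minor triad rooted on E; its label is iii.
If E is scale degree 3 and the mode makes that degree carry a minor triad, the tonic is C and the mode is major.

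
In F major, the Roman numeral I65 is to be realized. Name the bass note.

A

I in F major has root F; the chord is F-A-C-E.
The figure 65 means first inversion — the third is in the bass.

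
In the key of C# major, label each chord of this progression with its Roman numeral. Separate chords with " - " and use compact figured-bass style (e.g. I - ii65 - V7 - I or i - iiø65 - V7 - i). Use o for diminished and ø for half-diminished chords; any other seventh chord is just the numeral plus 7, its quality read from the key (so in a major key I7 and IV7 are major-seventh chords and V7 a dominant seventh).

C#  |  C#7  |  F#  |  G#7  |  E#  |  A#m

I - V7/IV - IV - V7 - V/vi - vi

C#: root C# is the tonic; major triad there is I.
C#7: chromatic; C# is V of IV, so V7/IV.
F# has root F#, degree 4 in C# major, so IV.
G#7: root G# is the dominant; dominant seventh chord there is V7.
E#: a major triad on E#, the applied dominant of vi → V/vi.
A#m: root A# is the submediant; minor triad there is vi.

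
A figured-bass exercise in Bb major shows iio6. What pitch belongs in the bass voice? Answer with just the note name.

iio in Bb major has root C; the chord is C-Eb-Gb.
The figure 6 means first inversion — the third is in the bass.

Eb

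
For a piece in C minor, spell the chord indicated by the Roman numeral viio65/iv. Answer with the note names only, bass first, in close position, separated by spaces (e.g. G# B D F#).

G Bb Db E

The slash marks an applied leading-tone chord: viio of iv. In C minor, iv is F, so the leading tone to it is E, a half step below.
Building a fully diminished seventh chord on E gives E-G-Bb-Db.
With the 65 figure the chord is in first inversion; from the bass G upward in close position it reads G-Bb-Db-E.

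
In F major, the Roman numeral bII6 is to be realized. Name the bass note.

Bb

bII in F major has root Gb; the chord is Gb-Bb-Db.
The figure 6 means first inversion — the third is in the bass.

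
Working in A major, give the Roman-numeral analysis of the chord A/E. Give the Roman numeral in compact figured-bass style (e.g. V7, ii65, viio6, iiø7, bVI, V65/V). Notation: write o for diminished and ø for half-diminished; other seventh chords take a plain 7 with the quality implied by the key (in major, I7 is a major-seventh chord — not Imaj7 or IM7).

I64

The pitches A-C#-E form a major triad rooted on A.
In A major, A is the tonic; the diatonic major triad there is I.
With E in the bass the chord is in second inversion, so the figured bass is 64.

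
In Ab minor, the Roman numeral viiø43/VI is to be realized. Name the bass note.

Bbb

The applied chord viiø43/VI is rooted on Eb: Eb-Gb-Bbb-Db.
The figure 43 means second inversion — the fifth is in the bass.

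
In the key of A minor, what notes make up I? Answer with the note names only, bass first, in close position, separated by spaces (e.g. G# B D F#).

A C# E

Scale degree 1 in A minor is A; here the chord built on it is altered to a major triad. I is the major tonic (Picardy third), borrowed from the parallel major.
So the chord is A-C#-E, a major triad.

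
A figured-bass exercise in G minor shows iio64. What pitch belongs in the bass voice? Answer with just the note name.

Eb

iio in G minor has root A; the chord is A-C-Eb.
The figure 64 means second inversion — the fifth is in the bass.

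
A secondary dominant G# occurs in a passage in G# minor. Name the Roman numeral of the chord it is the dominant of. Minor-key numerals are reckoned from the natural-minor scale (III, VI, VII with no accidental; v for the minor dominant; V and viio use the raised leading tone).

iv

The chord is a major triad on G#.
A dominant resolves down a perfect fifth: G# → C#. In G# minor, C# is scale degree 4, i.e. iv.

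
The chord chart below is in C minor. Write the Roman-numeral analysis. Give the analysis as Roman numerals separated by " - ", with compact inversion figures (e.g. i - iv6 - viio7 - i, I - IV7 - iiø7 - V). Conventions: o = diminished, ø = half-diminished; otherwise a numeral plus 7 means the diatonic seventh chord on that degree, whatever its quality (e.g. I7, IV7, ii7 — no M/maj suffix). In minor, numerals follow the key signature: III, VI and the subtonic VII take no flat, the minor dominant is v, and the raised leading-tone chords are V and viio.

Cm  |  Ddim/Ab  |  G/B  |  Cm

Cm has root C, degree 1 in C minor, so i.
Ddim/Ab has root D, degree 2 in C minor, so iio64.
G/B: root G is the dominant; major triad there is V6.
Cm: minor triad on C = scale degree 1 → i.

i - iio64 - V6 - i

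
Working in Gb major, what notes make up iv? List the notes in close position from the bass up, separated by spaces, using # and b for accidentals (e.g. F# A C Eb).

Cb Ebb Gb

iv is the minor subdominant, borrowed from the parallel minor. In Gb major that root is Cb.
So the chord is Cb-Ebb-Gb.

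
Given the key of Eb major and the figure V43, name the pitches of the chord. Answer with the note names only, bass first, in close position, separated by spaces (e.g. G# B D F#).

The numeral's case and figure indicate a dominant seventh chord. In Eb major its root, scale degree 5, is Bb.
Stacking thirds from Bb gives Bb-D-F-Ab.
With the 43 figure the chord is in second inversion; from the bass F upward in close position it reads F-Ab-Bb-D.

F Ab Bb D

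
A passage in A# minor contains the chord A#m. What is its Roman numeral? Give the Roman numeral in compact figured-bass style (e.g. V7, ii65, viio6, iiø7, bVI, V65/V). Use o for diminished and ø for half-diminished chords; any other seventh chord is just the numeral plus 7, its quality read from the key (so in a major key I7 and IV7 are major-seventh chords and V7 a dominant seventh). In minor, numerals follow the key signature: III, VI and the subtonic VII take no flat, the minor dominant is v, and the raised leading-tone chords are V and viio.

i

The pitches A#-C#-E# form a minor triad rooted on A#.
A# is scale degree 1 in A# minor, and a minor triad on that degree is written i.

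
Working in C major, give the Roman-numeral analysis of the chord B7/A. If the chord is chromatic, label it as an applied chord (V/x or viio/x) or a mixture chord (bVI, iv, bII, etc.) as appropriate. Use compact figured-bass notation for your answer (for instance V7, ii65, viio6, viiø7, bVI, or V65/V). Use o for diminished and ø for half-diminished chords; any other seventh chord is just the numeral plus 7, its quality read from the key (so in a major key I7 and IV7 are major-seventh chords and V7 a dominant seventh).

V42/iii

The pitches B-D#-F#-A form a dominant seventh chord rooted on B.
B is not a diatonic chord root with this quality in C major, but it lies a perfect fifth above E (iii), so the chord functions as an applied dominant of iii.
With A in the bass the chord is in third inversion, so the figured bass is 42.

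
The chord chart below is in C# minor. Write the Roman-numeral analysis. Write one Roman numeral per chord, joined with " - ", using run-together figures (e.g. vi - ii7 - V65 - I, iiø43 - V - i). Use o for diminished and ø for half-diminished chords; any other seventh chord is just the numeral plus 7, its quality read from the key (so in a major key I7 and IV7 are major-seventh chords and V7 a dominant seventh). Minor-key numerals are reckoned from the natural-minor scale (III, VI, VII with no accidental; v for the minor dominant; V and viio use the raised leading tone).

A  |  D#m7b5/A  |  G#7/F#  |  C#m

VI - iiø43 - V42 - i

A: root A is the submediant; major triad there is VI.
D#m7b5/A: root D# is the supertonic; half-diminished seventh chord there is iiø43.
G#7/F#: dominant seventh chord on G# = scale degree 5 → V42.
C#m: minor triad on C# = scale degree 1 → i.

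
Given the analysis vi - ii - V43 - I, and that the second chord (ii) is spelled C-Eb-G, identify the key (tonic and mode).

ii is given as C-Eb-G — a minor triad with root C.
If C is scale degree 2 and the mode makes that degree carry a minor triad, the tonic is Bb and the mode is major.

Bb major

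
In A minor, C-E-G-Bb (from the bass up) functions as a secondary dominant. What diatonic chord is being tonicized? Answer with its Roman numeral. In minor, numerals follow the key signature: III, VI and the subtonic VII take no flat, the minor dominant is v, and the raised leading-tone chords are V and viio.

VI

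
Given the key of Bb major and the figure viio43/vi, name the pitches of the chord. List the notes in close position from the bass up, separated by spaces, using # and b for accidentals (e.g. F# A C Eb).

C Eb F# A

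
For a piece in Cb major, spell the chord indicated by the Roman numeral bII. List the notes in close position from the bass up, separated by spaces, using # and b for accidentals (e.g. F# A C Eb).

Scale degree 2 in Cb major is Db; lowering it a half step gives Dbb. bII is the Neapolitan chord — a major triad on the lowered second degree.
So the chord is Dbb-Fb-Abb.

Dbb Fb Abb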